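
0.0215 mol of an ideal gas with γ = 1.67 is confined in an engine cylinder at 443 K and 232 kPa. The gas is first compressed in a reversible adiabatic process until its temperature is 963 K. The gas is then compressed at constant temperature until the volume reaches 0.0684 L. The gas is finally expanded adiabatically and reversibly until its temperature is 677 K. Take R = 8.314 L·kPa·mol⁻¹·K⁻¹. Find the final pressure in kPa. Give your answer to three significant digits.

From PV = nRT: V₁ = nRT₁/P₁ = 0.3413 L.
Reversible adiabatic, γ = 1.67: P₂ = P₁·(T₂/T₁)^(γ/(γ−1)) = 1607 kPa; V₂ = V₁·(T₁/T₂)^(1/(γ−1)) = 0.1071 L.
T constant ⇒ Boyle's law P V = const: T₃ = T₂; P₃ = P₂·(V₂/V₃) = 2517 kPa.
Reversible adiabatic, γ = 1.67: P₄ = P₃·(T₄/T₃)^(γ/(γ−1)) = 1046 kPa; V₄ = V₃·(T₃/T₄)^(1/(γ−1)) = 0.1157 L.

P₄ ≈ 1.05e+03 kPa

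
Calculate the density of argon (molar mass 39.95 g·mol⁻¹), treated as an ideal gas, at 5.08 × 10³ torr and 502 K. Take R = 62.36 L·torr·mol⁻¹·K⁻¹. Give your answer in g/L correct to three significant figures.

ρ ≈ 6.48 g/L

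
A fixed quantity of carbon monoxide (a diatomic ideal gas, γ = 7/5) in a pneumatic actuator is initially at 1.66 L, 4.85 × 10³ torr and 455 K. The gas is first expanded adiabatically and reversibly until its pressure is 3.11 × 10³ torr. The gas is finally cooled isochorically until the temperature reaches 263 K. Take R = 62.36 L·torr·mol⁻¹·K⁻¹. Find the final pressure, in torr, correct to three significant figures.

Reversible adiabatic, γ = 7/5: T₂ = T₁·(P₂/P₁)^((γ−1)/γ) = 400.8 K; V₂ = V₁·(P₁/P₂)^(1/γ) = 2.280 L.
V constant ⇒ P ∝ T: V₃ = V₂; P₃ = P₂·(T₃/T₂) = 2041 torr.

P₃ ≈ 2.04e+03 torr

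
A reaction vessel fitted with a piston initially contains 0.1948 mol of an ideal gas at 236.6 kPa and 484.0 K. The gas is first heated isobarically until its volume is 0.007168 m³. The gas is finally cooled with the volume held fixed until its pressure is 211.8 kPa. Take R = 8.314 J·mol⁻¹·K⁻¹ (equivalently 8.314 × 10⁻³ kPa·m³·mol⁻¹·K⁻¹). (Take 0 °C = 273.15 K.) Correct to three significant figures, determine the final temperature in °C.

T₃ ≈ 664 °C

From PV = nRT: V₁ = nRT₁/P₁ = 0.003313 m³.
Isobaric, so V/T is constant: P₂ = P₁; T₂ = T₁·(V₂/V₁) = 1047 K.
V constant ⇒ P ∝ T: V₃ = V₂; T₃ = T₂·(P₃/P₂) = 937.4 K.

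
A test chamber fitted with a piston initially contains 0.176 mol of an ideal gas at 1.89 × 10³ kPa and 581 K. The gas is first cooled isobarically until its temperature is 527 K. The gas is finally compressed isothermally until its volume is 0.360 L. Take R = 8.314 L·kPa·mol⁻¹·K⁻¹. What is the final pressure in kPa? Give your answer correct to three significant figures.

From PV = nRT: V₁ = nRT₁/P₁ = 0.4498 L.
Isobaric, so V/T is constant: P₂ = P₁; V₂ = V₁·(T₂/T₁) = 0.4080 L.
T constant ⇒ Boyle's law P V = const: T₃ = T₂; P₃ = P₂·(V₂/V₃) = 2142 kPa.

P₃ ≈ 2.14e+03 kPa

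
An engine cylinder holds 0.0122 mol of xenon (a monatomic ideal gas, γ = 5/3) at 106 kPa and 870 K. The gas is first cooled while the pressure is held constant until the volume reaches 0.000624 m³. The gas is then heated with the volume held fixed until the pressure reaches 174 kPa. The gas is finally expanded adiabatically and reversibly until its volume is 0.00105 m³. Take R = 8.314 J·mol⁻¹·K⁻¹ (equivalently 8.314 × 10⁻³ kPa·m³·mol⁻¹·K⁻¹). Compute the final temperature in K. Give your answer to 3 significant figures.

From PV = nRT: V₁ = nRT₁/P₁ = 0.0008325 m³.
P constant ⇒ V ∝ T: P₂ = P₁; T₂ = T₁·(V₂/V₁) = 652.1 K.
V constant ⇒ P ∝ T: V₃ = V₂; T₃ = T₂·(P₃/P₂) = 1070 K.
Reversible adiabatic, γ = 5/3: T₄ = T₃·(V₃/V₄)^(γ−1) = 756.6 K; P₄ = P₃·(V₃/V₄)^γ = 73.09 kPa.

T₄ ≈ 757 K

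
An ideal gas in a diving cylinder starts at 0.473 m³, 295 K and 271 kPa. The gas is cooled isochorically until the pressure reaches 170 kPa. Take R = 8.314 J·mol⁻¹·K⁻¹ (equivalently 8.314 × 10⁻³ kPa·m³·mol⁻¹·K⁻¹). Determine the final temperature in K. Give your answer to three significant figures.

T₂ ≈ 185 K

V constant ⇒ P ∝ T: V₂ = V₁; T₂ = T₁·(P₂/P₁) = 185.1 K.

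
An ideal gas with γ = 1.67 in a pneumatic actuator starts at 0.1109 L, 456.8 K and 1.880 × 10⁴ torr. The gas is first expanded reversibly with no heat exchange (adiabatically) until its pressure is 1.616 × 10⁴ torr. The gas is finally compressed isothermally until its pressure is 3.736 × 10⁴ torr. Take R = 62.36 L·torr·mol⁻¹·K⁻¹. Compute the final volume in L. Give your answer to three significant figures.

V₃ ≈ 0.0525 L

Adiabatic (γ = 1.67), T V^(γ−1) and P V^γ constant: T₂ = T₁·(P₂/P₁)^((γ−1)/γ) = 429.9 K; V₂ = V₁·(P₁/P₂)^(1/γ) = 0.1214 L.
T constant ⇒ Boyle's law P V = const: T₃ = T₂; V₃ = V₂·(P₂/P₃) = 0.05252 L.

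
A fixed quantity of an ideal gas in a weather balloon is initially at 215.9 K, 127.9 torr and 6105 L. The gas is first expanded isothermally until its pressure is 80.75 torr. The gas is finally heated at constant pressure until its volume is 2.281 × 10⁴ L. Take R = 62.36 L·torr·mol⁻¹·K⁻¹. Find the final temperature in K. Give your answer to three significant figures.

T₃ ≈ 509 K

T constant ⇒ Boyle's law P V = const: T₂ = T₁; V₂ = V₁·(P₁/P₂) = 9670 L.
Isobaric, so V/T is constant: P₃ = P₂; T₃ = T₂·(V₃/V₂) = 509.3 K.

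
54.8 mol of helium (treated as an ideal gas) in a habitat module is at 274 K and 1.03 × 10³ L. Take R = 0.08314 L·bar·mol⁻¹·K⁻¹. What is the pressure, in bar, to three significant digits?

P ≈ 1.21 bar

PV = nRT ⇒ P = nRT/V = (54.8 × 0.08314 × 274) / 1.03e+03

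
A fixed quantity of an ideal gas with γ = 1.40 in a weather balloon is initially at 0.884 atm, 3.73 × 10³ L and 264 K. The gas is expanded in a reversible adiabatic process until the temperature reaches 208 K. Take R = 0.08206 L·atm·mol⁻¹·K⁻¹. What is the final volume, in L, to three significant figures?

Reversible adiabatic, γ = 1.40: P₂ = P₁·(T₂/T₁)^(γ/(γ−1)) = 0.3838 atm; V₂ = V₁·(T₁/T₂)^(1/(γ−1)) = 6770 L.

V₂ ≈ 6.77e+03 L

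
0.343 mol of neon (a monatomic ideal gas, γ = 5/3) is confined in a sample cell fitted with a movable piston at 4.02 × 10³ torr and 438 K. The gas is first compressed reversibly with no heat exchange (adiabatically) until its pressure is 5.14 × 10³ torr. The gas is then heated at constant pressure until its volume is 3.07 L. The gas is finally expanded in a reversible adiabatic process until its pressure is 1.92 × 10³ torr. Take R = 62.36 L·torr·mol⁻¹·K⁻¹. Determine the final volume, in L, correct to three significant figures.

V₄ ≈ 5.54 L

From PV = nRT: V₁ = nRT₁/P₁ = 2.330 L.
Reversible adiabatic, γ = 5/3: T₂ = T₁·(P₂/P₁)^((γ−1)/γ) = 483.2 K; V₂ = V₁·(P₁/P₂)^(1/γ) = 2.011 L.
Isobaric, so V/T is constant: P₃ = P₂; T₃ = T₂·(V₃/V₂) = 737.7 K.
Reversible adiabatic, γ = 5/3: T₄ = T₃·(P₄/P₃)^((γ−1)/γ) = 497.5 K; V₄ = V₃·(P₃/P₄)^(1/γ) = 5.543 L.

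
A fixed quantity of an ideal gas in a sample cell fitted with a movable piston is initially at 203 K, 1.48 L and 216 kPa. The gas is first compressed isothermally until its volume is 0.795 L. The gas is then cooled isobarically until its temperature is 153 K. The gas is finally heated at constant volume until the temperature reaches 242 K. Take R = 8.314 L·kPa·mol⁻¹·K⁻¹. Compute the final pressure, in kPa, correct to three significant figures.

P₄ ≈ 636 kPa

T constant ⇒ Boyle's law P V = const: T₂ = T₁; P₂ = P₁·(V₁/V₂) = 402.1 kPa.
P constant ⇒ V ∝ T: P₃ = P₂; V₃ = V₂·(T₃/T₂) = 0.5992 L.
V constant ⇒ P ∝ T: V₄ = V₃; P₄ = P₃·(T₄/T₃) = 636.0 kPa.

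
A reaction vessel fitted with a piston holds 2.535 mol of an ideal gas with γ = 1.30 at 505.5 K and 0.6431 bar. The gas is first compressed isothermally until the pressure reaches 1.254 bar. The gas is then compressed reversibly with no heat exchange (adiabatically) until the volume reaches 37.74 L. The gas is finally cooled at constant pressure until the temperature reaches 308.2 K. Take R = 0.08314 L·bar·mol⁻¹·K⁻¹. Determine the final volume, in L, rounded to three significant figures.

V₄ ≈ 18.0 L

From PV = nRT: V₁ = nRT₁/P₁ = 165.7 L.
T constant ⇒ Boyle's law P V = const: T₂ = T₁; V₂ = V₁·(P₁/P₂) = 84.96 L.
Adiabatic (γ = 1.30), T V^(γ−1) and P V^γ constant: T₃ = T₂·(V₂/V₃)^(γ−1) = 644.8 K; P₃ = P₂·(V₂/V₃)^γ = 3.601 bar.
Isobaric, so V/T is constant: P₄ = P₃; V₄ = V₃·(T₄/T₃) = 18.04 L.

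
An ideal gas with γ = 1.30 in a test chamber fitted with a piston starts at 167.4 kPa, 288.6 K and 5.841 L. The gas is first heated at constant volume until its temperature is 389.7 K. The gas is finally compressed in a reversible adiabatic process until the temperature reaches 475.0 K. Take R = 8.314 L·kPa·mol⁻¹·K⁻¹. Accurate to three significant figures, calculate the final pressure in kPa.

V constant ⇒ P ∝ T: V₂ = V₁; P₂ = P₁·(T₂/T₁) = 226.0 kPa.
Reversible adiabatic, γ = 1.30: P₃ = P₂·(T₃/T₂)^(γ/(γ−1)) = 533.0 kPa; V₃ = V₂·(T₂/T₃)^(1/(γ−1)) = 3.020 L.

P₃ ≈ 533 kPa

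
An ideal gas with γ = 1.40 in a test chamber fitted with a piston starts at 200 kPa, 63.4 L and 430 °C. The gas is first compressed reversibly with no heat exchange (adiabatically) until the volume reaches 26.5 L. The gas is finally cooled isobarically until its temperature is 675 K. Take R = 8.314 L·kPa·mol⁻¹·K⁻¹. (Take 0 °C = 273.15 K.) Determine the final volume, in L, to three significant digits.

V₃ ≈ 17.9 L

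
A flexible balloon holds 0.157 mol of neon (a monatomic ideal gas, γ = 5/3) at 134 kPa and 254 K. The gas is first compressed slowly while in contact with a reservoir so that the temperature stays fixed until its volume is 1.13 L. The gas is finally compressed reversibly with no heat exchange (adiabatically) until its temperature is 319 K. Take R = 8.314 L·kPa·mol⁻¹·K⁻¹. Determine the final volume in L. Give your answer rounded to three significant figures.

V₃ ≈ 0.803 L

From PV = nRT: V₁ = nRT₁/P₁ = 2.474 L.
T constant ⇒ Boyle's law P V = const: T₂ = T₁; P₂ = P₁·(V₁/V₂) = 293.4 kPa.
Adiabatic (γ = 5/3), T V^(γ−1) and P V^γ constant: P₃ = P₂·(T₃/T₂)^(γ/(γ−1)) = 518.6 kPa; V₃ = V₂·(T₂/T₃)^(1/(γ−1)) = 0.8029 L.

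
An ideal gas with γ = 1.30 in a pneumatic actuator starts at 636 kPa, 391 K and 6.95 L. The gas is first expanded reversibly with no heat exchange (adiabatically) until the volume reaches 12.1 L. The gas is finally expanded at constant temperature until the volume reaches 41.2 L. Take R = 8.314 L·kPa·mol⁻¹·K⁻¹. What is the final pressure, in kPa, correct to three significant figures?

Reversible adiabatic, γ = 1.30: T₂ = T₁·(V₁/V₂)^(γ−1) = 331.1 K; P₂ = P₁·(V₁/V₂)^γ = 309.3 kPa.
Isothermal, so P V is constant: T₃ = T₂; P₃ = P₂·(V₂/V₃) = 90.85 kPa.

P₃ ≈ 90.8 kPa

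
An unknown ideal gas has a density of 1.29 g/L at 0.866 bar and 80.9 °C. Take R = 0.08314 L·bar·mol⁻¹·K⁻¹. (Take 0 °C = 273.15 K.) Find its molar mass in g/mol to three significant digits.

M ≈ 43.8 g/mol

ρ = PM/(RT) ⇒ M = ρRT/P = (1.29 × 0.08314 × 354.0) / 0.866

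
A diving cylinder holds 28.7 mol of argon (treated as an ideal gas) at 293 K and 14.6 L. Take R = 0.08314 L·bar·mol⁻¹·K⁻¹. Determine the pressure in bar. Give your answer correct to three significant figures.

P ≈ 47.9 bar

PV = nRT ⇒ P = nRT/V = (28.7 × 0.08314 × 293) / 14.6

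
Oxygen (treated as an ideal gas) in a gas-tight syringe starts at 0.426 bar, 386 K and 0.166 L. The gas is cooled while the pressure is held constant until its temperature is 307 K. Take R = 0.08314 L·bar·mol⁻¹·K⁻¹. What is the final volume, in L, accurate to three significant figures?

P constant ⇒ V ∝ T: P₂ = P₁; V₂ = V₁·(T₂/T₁) = 0.1320 L.

V₂ ≈ 0.132 L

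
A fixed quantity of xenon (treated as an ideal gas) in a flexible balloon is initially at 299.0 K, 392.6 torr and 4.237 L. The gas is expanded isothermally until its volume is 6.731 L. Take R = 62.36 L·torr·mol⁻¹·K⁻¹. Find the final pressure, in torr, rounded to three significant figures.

T constant ⇒ Boyle's law P V = const: T₂ = T₁; P₂ = P₁·(V₁/V₂) = 247.1 torr.

P₂ ≈ 247 torr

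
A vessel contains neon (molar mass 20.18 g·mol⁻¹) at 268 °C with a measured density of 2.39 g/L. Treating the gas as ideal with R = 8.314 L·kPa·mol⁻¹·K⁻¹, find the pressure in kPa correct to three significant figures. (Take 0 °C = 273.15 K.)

ρ = PM/(RT) ⇒ P = ρRT/M = (2.39 × 8.314 × 541.1) / 20.18

P ≈ 533 kPa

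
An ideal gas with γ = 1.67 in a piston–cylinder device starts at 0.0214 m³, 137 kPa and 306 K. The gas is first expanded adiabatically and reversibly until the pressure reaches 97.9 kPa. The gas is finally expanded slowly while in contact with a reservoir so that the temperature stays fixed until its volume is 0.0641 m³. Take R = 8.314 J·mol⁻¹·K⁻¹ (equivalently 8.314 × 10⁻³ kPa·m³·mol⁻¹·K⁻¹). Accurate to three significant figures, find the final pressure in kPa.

P₃ ≈ 40.0 kPa

Adiabatic (γ = 1.67), T V^(γ−1) and P V^γ constant: T₂ = T₁·(P₂/P₁)^((γ−1)/γ) = 267.4 K; V₂ = V₁·(P₁/P₂)^(1/γ) = 0.02617 m³.
Isothermal, so P V is constant: T₃ = T₂; P₃ = P₂·(V₂/V₃) = 39.97 kPa.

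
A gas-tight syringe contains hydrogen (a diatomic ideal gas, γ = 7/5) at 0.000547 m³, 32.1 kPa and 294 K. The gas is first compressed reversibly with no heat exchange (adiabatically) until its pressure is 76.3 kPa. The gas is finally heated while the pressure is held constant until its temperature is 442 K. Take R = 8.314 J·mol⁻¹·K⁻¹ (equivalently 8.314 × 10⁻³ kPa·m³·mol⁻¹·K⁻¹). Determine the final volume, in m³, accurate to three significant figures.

Adiabatic (γ = 7/5), T V^(γ−1) and P V^γ constant: T₂ = T₁·(P₂/P₁)^((γ−1)/γ) = 376.5 K; V₂ = V₁·(P₁/P₂)^(1/γ) = 0.0002947 m³.
P constant ⇒ V ∝ T: P₃ = P₂; V₃ = V₂·(T₃/T₂) = 0.0003460 m³.

V₃ ≈ 0.000346 m³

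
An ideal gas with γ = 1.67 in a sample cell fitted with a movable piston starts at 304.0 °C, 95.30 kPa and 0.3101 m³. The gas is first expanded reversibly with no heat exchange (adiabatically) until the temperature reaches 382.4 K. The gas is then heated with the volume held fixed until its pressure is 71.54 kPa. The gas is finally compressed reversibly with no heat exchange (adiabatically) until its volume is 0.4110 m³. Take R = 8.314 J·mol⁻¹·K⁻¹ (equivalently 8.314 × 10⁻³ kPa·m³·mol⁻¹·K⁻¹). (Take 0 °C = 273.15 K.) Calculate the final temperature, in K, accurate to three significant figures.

Convert: T₁ = 577.1 K.
Reversible adiabatic, γ = 1.67: P₂ = P₁·(T₂/T₁)^(γ/(γ−1)) = 34.16 kPa; V₂ = V₁·(T₁/T₂)^(1/(γ−1)) = 0.5732 m³.
V constant ⇒ P ∝ T: V₃ = V₂; T₃ = T₂·(P₃/P₂) = 800.9 K.
Adiabatic (γ = 1.67), T V^(γ−1) and P V^γ constant: T₄ = T₃·(V₃/V₄)^(γ−1) = 1001 K; P₄ = P₃·(V₃/V₄)^γ = 124.7 kPa.

T₄ ≈ 1.00e+03 K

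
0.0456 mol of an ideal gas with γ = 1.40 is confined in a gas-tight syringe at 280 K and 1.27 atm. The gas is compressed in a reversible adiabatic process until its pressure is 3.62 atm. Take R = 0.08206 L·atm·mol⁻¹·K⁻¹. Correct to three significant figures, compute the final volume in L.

From PV = nRT: V₁ = nRT₁/P₁ = 0.8250 L.
Reversible adiabatic, γ = 1.40: T₂ = T₁·(P₂/P₁)^((γ−1)/γ) = 377.7 K; V₂ = V₁·(P₁/P₂)^(1/γ) = 0.3904 L.

V₂ ≈ 0.390 L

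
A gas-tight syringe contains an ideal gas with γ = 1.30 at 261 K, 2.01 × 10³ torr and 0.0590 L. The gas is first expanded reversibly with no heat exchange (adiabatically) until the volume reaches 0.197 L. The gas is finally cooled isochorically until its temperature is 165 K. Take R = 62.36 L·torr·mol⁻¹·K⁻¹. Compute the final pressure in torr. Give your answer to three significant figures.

Adiabatic (γ = 1.30), T V^(γ−1) and P V^γ constant: T₂ = T₁·(V₁/V₂)^(γ−1) = 181.8 K; P₂ = P₁·(V₁/V₂)^γ = 419.3 torr.
V constant ⇒ P ∝ T: V₃ = V₂; P₃ = P₂·(T₃/T₂) = 380.6 torr.

P₃ ≈ 381 torr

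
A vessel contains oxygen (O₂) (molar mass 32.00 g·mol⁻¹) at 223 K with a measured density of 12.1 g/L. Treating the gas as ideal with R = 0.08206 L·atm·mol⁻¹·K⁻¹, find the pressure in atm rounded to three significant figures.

ρ = PM/(RT) ⇒ P = ρRT/M = (12.1 × 0.08206 × 223.0) / 32.00

P ≈ 6.92 atm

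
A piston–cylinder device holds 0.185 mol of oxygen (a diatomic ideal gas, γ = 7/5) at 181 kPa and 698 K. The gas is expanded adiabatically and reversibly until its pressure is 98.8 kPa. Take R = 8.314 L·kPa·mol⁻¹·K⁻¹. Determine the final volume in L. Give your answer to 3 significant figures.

V₂ ≈ 9.14 L

From PV = nRT: V₁ = nRT₁/P₁ = 5.931 L.
Adiabatic (γ = 7/5), T V^(γ−1) and P V^γ constant: T₂ = T₁·(P₂/P₁)^((γ−1)/γ) = 587.1 K; V₂ = V₁·(P₁/P₂)^(1/γ) = 9.140 L.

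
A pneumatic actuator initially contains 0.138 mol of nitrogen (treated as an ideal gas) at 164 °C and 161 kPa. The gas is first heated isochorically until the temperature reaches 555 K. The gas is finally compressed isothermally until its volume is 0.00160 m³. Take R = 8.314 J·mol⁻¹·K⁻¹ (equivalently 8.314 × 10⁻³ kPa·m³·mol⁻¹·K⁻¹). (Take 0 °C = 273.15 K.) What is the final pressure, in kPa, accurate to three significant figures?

Convert: T₁ = 437.1 K.
From PV = nRT: V₁ = nRT₁/P₁ = 0.003115 m³.
V constant ⇒ P ∝ T: V₂ = V₁; P₂ = P₁·(T₂/T₁) = 204.4 kPa.
T constant ⇒ Boyle's law P V = const: T₃ = T₂; P₃ = P₂·(V₂/V₃) = 398.0 kPa.

P₃ ≈ 398 kPa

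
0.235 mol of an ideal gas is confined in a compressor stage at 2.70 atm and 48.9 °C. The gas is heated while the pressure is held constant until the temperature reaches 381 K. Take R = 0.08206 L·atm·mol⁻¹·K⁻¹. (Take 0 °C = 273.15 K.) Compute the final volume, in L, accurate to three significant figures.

V₂ ≈ 2.72 L

Convert: T₁ = 322.0 K.
From PV = nRT: V₁ = nRT₁/P₁ = 2.300 L.
P constant ⇒ V ∝ T: P₂ = P₁; V₂ = V₁·(T₂/T₁) = 2.721 L.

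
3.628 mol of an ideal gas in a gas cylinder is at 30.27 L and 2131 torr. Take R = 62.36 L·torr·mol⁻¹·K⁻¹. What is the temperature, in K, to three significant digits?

T ≈ 285 K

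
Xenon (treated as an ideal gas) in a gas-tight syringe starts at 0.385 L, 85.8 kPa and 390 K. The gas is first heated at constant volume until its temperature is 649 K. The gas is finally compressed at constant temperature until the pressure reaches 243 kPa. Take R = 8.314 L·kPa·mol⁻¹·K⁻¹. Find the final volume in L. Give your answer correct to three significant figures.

V constant ⇒ P ∝ T: V₂ = V₁; P₂ = P₁·(T₂/T₁) = 142.8 kPa.
Isothermal, so P V is constant: T₃ = T₂; V₃ = V₂·(P₂/P₃) = 0.2262 L.

V₃ ≈ 0.226 L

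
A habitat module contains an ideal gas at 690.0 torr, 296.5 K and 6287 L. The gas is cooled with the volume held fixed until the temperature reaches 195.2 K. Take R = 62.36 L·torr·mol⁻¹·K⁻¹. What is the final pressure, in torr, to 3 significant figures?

V constant ⇒ P ∝ T: V₂ = V₁; P₂ = P₁·(T₂/T₁) = 454.3 torr.

P₂ ≈ 454 torr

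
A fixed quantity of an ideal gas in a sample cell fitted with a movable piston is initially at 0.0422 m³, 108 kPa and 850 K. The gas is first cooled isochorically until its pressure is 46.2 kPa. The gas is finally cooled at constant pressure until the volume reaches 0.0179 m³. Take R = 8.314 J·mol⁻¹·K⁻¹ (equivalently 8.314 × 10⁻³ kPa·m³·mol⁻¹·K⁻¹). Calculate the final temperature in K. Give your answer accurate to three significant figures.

T₃ ≈ 154 K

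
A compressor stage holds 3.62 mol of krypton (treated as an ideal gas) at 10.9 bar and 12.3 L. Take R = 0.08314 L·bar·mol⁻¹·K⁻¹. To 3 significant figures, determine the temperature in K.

PV = nRT ⇒ T = PV/(nR) = (10.9 × 12.3) / (3.62 × 0.08314)

T ≈ 445 K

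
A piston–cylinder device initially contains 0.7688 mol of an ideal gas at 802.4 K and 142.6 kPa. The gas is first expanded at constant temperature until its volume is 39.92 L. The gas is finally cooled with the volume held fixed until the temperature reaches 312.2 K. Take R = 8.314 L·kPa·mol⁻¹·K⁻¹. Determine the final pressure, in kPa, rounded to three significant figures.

From PV = nRT: V₁ = nRT₁/P₁ = 35.97 L.
T constant ⇒ Boyle's law P V = const: T₂ = T₁; P₂ = P₁·(V₁/V₂) = 128.5 kPa.
V constant ⇒ P ∝ T: V₃ = V₂; P₃ = P₂·(T₃/T₂) = 49.99 kPa.

P₃ ≈ 50.0 kPa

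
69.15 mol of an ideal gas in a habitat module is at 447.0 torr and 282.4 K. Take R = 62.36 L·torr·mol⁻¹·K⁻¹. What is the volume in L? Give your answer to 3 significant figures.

PV = nRT ⇒ V = nRT/P = (69.15 × 62.36 × 282.4) / 447.0

V ≈ 2.72e+03 L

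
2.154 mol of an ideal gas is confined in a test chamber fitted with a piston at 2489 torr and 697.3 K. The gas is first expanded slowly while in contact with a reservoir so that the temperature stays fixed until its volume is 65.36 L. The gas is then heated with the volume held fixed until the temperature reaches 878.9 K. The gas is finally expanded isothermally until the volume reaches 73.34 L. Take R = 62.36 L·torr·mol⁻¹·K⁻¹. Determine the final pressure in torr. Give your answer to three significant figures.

P₄ ≈ 1.61e+03 torr

From PV = nRT: V₁ = nRT₁/P₁ = 37.63 L.
T constant ⇒ Boyle's law P V = const: T₂ = T₁; P₂ = P₁·(V₁/V₂) = 1433 torr.
V constant ⇒ P ∝ T: V₃ = V₂; P₃ = P₂·(T₃/T₂) = 1806 torr.
Isothermal, so P V is constant: T₄ = T₃; P₄ = P₃·(V₃/V₄) = 1610 torr.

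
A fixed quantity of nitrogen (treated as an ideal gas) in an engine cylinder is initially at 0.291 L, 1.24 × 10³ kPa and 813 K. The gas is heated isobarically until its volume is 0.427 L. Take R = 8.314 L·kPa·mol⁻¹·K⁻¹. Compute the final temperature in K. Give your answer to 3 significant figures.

P constant ⇒ V ∝ T: P₂ = P₁; T₂ = T₁·(V₂/V₁) = 1193 K.

T₂ ≈ 1.19e+03 K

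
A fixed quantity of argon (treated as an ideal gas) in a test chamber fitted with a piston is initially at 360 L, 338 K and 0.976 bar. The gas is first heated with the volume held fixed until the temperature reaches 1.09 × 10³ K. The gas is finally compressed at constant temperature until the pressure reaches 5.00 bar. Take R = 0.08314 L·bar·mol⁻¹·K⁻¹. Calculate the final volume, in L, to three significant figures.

Isochoric, so P/T is constant: V₂ = V₁; P₂ = P₁·(T₂/T₁) = 3.147 bar.
T constant ⇒ Boyle's law P V = const: T₃ = T₂; V₃ = V₂·(P₂/P₃) = 226.6 L.

V₃ ≈ 227 L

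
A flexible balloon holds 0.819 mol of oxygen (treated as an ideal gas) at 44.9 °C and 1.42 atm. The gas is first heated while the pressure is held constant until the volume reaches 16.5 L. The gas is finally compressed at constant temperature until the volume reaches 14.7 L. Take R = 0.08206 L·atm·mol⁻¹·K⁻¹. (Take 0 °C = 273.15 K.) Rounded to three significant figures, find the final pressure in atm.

Convert: T₁ = 318.0 K.
From PV = nRT: V₁ = nRT₁/P₁ = 15.05 L.
P constant ⇒ V ∝ T: P₂ = P₁; T₂ = T₁·(V₂/V₁) = 348.6 K.
Isothermal, so P V is constant: T₃ = T₂; P₃ = P₂·(V₂/V₃) = 1.594 atm.

P₃ ≈ 1.59 atm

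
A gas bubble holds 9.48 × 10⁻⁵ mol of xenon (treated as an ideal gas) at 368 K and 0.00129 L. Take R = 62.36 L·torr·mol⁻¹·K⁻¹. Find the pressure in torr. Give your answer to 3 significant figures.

PV = nRT ⇒ P = nRT/V = (9.48e-05 × 62.36 × 368) / 0.00129

P ≈ 1.69e+03 torr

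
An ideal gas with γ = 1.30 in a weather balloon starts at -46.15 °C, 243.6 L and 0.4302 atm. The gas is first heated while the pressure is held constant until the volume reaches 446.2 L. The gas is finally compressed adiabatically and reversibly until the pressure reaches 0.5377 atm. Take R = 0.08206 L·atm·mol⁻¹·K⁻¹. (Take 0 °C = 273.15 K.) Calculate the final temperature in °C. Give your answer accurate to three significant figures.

T₃ ≈ 165 °C

Convert: T₁ = 227.0 K.
P constant ⇒ V ∝ T: P₂ = P₁; T₂ = T₁·(V₂/V₁) = 415.8 K.
Reversible adiabatic, γ = 1.30: T₃ = T₂·(P₃/P₂)^((γ−1)/γ) = 437.8 K; V₃ = V₂·(P₂/P₃)^(1/γ) = 375.8 L.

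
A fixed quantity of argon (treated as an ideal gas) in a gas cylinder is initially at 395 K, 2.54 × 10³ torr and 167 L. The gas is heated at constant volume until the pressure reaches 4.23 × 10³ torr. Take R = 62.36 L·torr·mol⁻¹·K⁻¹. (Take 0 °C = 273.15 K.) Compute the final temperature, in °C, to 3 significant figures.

V constant ⇒ P ∝ T: V₂ = V₁; T₂ = T₁·(P₂/P₁) = 657.8 K.

T₂ ≈ 385 °C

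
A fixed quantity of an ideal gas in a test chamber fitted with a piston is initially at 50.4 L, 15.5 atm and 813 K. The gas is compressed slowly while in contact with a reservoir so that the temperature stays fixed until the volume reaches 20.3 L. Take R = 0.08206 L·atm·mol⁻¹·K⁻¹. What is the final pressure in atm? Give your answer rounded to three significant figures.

Isothermal, so P V is constant: T₂ = T₁; P₂ = P₁·(V₁/V₂) = 38.48 atm.

P₂ ≈ 38.5 atm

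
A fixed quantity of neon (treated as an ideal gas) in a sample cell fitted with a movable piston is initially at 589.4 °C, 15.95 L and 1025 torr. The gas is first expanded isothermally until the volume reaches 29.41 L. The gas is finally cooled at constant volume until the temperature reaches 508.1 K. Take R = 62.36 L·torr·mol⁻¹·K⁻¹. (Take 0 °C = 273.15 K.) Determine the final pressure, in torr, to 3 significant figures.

Convert: T₁ = 862.5 K.
T constant ⇒ Boyle's law P V = const: T₂ = T₁; P₂ = P₁·(V₁/V₂) = 555.9 torr.
V constant ⇒ P ∝ T: V₃ = V₂; P₃ = P₂·(T₃/T₂) = 327.5 torr.

P₃ ≈ 327 torr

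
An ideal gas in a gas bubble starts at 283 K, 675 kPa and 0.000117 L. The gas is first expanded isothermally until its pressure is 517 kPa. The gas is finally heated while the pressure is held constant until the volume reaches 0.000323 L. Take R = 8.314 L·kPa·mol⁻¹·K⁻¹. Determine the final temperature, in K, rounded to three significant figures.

T₃ ≈ 598 K

Isothermal, so P V is constant: T₂ = T₁; V₂ = V₁·(P₁/P₂) = 0.0001528 L.
P constant ⇒ V ∝ T: P₃ = P₂; T₃ = T₂·(V₃/V₂) = 598.4 K.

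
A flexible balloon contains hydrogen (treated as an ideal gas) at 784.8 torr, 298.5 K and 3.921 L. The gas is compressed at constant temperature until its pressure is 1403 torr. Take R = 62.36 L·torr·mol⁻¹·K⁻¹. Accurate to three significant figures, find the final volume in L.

Isothermal, so P V is constant: T₂ = T₁; V₂ = V₁·(P₁/P₂) = 2.193 L.

V₂ ≈ 2.19 L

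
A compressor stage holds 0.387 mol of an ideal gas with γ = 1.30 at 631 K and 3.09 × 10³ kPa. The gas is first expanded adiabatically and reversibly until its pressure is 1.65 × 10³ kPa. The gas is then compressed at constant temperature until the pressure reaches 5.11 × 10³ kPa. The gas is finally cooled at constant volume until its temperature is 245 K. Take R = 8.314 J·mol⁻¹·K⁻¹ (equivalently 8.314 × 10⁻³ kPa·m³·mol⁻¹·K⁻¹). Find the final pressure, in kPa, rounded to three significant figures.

P₄ ≈ 2.29e+03 kPa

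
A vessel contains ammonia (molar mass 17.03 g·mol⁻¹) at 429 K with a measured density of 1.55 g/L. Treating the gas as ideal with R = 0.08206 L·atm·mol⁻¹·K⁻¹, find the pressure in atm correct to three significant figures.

P ≈ 3.20 atm

ρ = PM/(RT) ⇒ P = ρRT/M = (1.55 × 0.08206 × 429.0) / 17.03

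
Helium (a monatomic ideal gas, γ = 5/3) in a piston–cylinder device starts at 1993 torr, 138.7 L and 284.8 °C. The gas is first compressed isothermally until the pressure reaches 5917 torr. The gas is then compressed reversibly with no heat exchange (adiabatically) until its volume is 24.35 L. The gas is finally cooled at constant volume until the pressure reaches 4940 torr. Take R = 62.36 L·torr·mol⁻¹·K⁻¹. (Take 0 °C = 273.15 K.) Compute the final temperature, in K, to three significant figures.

T₄ ≈ 243 K

Convert: T₁ = 558.0 K.
T constant ⇒ Boyle's law P V = const: T₂ = T₁; V₂ = V₁·(P₁/P₂) = 46.72 L.
Adiabatic (γ = 5/3), T V^(γ−1) and P V^γ constant: T₃ = T₂·(V₂/V₃)^(γ−1) = 861.5 K; P₃ = P₂·(V₂/V₃)^γ = 1.753e+04 torr.
Isochoric, so P/T is constant: V₄ = V₃; T₄ = T₃·(P₄/P₃) = 242.8 K.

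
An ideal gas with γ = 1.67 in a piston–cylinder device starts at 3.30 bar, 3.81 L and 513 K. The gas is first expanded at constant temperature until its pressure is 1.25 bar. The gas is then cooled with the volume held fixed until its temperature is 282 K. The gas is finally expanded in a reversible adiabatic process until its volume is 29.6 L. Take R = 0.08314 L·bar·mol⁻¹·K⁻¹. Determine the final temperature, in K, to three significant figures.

Isothermal, so P V is constant: T₂ = T₁; V₂ = V₁·(P₁/P₂) = 10.06 L.
V constant ⇒ P ∝ T: V₃ = V₂; P₃ = P₂·(T₃/T₂) = 0.6871 bar.
Adiabatic (γ = 1.67), T V^(γ−1) and P V^γ constant: T₄ = T₃·(V₃/V₄)^(γ−1) = 136.8 K; P₄ = P₃·(V₃/V₄)^γ = 0.1133 bar.

T₄ ≈ 137 K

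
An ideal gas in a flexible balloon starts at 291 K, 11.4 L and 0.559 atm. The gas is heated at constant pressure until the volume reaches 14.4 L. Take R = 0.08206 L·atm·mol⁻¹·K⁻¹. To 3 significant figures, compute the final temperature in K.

T₂ ≈ 368 K

Isobaric, so V/T is constant: P₂ = P₁; T₂ = T₁·(V₂/V₁) = 367.6 K.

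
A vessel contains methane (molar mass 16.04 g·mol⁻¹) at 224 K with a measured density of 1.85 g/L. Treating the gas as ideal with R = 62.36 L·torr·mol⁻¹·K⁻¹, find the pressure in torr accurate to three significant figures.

P ≈ 1.61e+03 torr

ρ = PM/(RT) ⇒ P = ρRT/M = (1.85 × 62.36 × 224.0) / 16.04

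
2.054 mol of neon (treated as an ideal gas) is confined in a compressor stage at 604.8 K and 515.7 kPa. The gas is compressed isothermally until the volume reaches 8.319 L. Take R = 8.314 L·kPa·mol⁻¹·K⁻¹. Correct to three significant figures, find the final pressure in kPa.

From PV = nRT: V₁ = nRT₁/P₁ = 20.03 L.
Isothermal, so P V is constant: T₂ = T₁; P₂ = P₁·(V₁/V₂) = 1242 kPa.

P₂ ≈ 1.24e+03 kPa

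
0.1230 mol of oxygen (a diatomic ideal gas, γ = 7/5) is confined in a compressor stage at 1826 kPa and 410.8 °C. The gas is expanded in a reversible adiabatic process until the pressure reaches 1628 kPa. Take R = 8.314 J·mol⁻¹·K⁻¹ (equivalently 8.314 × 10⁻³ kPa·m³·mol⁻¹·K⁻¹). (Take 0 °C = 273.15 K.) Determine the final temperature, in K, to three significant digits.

Convert: T₁ = 684.0 K.
From PV = nRT: V₁ = nRT₁/P₁ = 0.0003830 m³.
Reversible adiabatic, γ = 7/5: T₂ = T₁·(P₂/P₁)^((γ−1)/γ) = 661.9 K; V₂ = V₁·(P₁/P₂)^(1/γ) = 0.0004158 m³.

T₂ ≈ 662 K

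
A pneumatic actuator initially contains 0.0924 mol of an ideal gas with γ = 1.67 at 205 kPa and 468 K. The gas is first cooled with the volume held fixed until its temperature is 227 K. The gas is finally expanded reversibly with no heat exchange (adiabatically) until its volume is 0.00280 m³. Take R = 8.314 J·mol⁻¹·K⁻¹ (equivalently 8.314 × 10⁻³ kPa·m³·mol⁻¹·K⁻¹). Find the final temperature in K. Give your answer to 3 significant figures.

From PV = nRT: V₁ = nRT₁/P₁ = 0.001754 m³.
V constant ⇒ P ∝ T: V₂ = V₁; P₂ = P₁·(T₂/T₁) = 99.43 kPa.
Adiabatic (γ = 1.67), T V^(γ−1) and P V^γ constant: T₃ = T₂·(V₂/V₃)^(γ−1) = 165.9 K; P₃ = P₂·(V₂/V₃)^γ = 45.52 kPa.

T₃ ≈ 166 K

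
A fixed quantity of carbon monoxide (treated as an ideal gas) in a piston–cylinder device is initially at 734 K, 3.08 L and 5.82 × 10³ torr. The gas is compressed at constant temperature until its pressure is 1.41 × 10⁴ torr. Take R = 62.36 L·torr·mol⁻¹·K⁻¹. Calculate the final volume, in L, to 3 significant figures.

V₂ ≈ 1.27 L

Isothermal, so P V is constant: T₂ = T₁; V₂ = V₁·(P₁/P₂) = 1.271 L.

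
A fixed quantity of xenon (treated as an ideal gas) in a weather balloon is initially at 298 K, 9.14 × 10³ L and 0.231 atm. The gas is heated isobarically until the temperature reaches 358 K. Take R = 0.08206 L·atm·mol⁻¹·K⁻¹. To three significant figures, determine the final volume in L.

V₂ ≈ 1.10e+04 L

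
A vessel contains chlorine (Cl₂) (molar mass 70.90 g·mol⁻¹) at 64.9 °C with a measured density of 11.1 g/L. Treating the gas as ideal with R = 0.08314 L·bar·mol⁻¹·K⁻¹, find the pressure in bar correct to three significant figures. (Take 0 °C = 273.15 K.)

ρ = PM/(RT) ⇒ P = ρRT/M = (11.1 × 0.08314 × 338.0) / 70.90

P ≈ 4.40 bar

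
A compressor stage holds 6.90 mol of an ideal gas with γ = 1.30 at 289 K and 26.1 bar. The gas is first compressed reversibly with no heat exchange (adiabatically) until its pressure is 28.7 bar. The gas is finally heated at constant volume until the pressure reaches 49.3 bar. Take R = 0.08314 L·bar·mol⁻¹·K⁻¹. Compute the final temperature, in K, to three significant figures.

T₃ ≈ 507 K

From PV = nRT: V₁ = nRT₁/P₁ = 6.352 L.
Reversible adiabatic, γ = 1.30: T₂ = T₁·(P₂/P₁)^((γ−1)/γ) = 295.4 K; V₂ = V₁·(P₁/P₂)^(1/γ) = 5.905 L.
Isochoric, so P/T is constant: V₃ = V₂; T₃ = T₂·(P₃/P₂) = 507.4 K.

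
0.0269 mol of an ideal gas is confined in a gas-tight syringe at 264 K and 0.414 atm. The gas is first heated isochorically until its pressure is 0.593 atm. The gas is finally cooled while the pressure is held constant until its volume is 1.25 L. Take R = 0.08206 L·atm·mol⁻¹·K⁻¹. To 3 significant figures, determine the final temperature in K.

From PV = nRT: V₁ = nRT₁/P₁ = 1.408 L.
Isochoric, so P/T is constant: V₂ = V₁; T₂ = T₁·(P₂/P₁) = 378.1 K.
P constant ⇒ V ∝ T: P₃ = P₂; T₃ = T₂·(V₃/V₂) = 335.8 K.

T₃ ≈ 336 K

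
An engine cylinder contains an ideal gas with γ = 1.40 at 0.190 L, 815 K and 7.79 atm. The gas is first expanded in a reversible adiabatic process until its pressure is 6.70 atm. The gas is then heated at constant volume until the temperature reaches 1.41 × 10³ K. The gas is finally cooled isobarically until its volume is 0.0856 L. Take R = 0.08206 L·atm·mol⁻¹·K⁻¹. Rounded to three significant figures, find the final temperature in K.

T₄ ≈ 570 K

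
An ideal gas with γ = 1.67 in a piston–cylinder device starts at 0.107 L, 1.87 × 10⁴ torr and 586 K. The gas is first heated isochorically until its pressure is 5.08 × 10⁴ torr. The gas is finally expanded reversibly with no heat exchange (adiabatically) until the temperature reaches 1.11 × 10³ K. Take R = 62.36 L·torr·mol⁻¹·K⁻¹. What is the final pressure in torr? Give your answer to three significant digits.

P₃ ≈ 2.07e+04 torr

Isochoric, so P/T is constant: V₂ = V₁; T₂ = T₁·(P₂/P₁) = 1592 K.
Adiabatic (γ = 1.67), T V^(γ−1) and P V^γ constant: P₃ = P₂·(T₃/T₂)^(γ/(γ−1)) = 2.068e+04 torr; V₃ = V₂·(T₂/T₃)^(1/(γ−1)) = 0.1833 L.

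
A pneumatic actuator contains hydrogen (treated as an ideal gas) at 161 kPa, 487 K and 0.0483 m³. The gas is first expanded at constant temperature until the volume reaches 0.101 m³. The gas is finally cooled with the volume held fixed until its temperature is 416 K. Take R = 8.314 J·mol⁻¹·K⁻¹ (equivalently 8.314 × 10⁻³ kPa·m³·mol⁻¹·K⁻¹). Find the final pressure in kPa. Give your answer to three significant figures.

P₃ ≈ 65.8 kPa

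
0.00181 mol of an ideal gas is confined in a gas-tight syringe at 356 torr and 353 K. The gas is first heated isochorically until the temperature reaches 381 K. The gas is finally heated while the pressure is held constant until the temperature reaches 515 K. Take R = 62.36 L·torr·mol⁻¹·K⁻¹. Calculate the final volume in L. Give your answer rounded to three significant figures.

From PV = nRT: V₁ = nRT₁/P₁ = 0.1119 L.
V constant ⇒ P ∝ T: V₂ = V₁; P₂ = P₁·(T₂/T₁) = 384.2 torr.
P constant ⇒ V ∝ T: P₃ = P₂; V₃ = V₂·(T₃/T₂) = 0.1513 L.

V₃ ≈ 0.151 L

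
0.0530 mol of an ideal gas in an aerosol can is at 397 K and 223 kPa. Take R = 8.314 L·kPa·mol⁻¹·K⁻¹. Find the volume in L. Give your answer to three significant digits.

PV = nRT ⇒ V = nRT/P = (0.0530 × 8.314 × 397) / 223

V ≈ 0.784 L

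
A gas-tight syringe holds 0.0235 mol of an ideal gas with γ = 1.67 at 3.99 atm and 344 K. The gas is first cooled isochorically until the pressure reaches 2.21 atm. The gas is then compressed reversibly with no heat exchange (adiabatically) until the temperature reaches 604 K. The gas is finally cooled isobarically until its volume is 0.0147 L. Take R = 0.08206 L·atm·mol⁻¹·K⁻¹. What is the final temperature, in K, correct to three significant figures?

From PV = nRT: V₁ = nRT₁/P₁ = 0.1663 L.
V constant ⇒ P ∝ T: V₂ = V₁; T₂ = T₁·(P₂/P₁) = 190.5 K.
Adiabatic (γ = 1.67), T V^(γ−1) and P V^γ constant: P₃ = P₂·(T₃/T₂)^(γ/(γ−1)) = 39.20 atm; V₃ = V₂·(T₂/T₃)^(1/(γ−1)) = 0.02971 L.
Isobaric, so V/T is constant: P₄ = P₃; T₄ = T₃·(V₄/V₃) = 298.8 K.

T₄ ≈ 299 K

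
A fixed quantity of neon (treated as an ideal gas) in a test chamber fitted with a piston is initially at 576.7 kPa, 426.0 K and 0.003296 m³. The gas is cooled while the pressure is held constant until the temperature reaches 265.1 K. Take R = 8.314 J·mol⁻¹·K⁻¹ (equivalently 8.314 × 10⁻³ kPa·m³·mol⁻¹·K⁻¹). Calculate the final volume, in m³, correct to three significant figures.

P constant ⇒ V ∝ T: P₂ = P₁; V₂ = V₁·(T₂/T₁) = 0.002051 m³.

V₂ ≈ 0.00205 m³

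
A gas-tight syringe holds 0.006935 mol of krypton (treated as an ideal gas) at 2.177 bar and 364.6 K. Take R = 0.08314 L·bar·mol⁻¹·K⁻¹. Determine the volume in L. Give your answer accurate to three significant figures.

V ≈ 0.0966 L

PV = nRT ⇒ V = nRT/P = (0.006935 × 0.08314 × 364.6) / 2.177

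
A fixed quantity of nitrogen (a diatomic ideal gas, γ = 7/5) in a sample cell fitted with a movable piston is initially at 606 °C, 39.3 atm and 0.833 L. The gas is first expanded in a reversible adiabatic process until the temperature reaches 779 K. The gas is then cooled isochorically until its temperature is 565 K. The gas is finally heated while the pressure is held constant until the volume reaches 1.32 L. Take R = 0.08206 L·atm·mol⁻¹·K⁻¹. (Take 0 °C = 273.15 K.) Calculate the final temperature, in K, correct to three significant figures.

T₄ ≈ 662 K

Convert: T₁ = 879.1 K.
Adiabatic (γ = 7/5), T V^(γ−1) and P V^γ constant: P₂ = P₁·(T₂/T₁)^(γ/(γ−1)) = 25.74 atm; V₂ = V₁·(T₁/T₂)^(1/(γ−1)) = 1.127 L.
Isochoric, so P/T is constant: V₃ = V₂; P₃ = P₂·(T₃/T₂) = 18.67 atm.
Isobaric, so V/T is constant: P₄ = P₃; T₄ = T₃·(V₄/V₃) = 661.7 K.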